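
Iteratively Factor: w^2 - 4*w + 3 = (w - 3)*(w - 1)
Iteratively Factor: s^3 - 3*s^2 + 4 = (s - 2)*(s^2 - s - 2) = (s - 2)^2*(s + 1)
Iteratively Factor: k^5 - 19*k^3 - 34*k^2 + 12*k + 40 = (k - 1)*(k^4 + k^3 - 18*k^2 - 52*k - 40) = (k - 5)*(k - 1)*(k^3 + 6*k^2 + 12*k + 8) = (k - 5)*(k - 1)*(k + 2)*(k^2 + 4*k + 4) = (k - 5)*(k - 1)*(k + 2)^2*(k + 2)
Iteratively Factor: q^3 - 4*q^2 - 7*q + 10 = (q + 2)*(q^2 - 6*q + 5) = (q - 1)*(q + 2)*(q - 5)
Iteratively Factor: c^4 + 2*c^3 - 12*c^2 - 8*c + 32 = (c + 4)*(c^3 - 2*c^2 - 4*c + 8) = (c - 2)*(c + 4)*(c^2 - 4) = (c - 2)^2*(c + 4)*(c + 2)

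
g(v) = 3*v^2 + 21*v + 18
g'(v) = 6*v + 21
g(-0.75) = 3.94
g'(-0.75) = 16.50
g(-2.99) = -17.97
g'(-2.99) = 3.06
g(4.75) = 185.44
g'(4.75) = 49.50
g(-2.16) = -13.36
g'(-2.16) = 8.04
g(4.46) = 171.33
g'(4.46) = 47.76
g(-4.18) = -17.36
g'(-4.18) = -4.08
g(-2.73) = -16.97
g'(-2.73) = 4.62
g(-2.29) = -14.36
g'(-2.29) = 7.26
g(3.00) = 108.00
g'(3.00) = 39.00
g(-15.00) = 378.00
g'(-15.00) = -69.00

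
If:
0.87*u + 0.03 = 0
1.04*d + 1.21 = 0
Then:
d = -1.16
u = -0.03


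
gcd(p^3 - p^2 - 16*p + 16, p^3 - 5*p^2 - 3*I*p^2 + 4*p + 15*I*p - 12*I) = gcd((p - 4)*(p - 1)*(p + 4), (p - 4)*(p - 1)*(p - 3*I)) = p^2 - 5*p + 4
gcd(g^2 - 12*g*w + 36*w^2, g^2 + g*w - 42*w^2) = -g + 6*w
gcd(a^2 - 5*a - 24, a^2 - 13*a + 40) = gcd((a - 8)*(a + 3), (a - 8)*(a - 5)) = a - 8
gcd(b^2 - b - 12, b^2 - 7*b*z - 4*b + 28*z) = b - 4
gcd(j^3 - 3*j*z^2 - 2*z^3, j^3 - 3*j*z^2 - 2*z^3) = -j^3 + 3*j*z^2 + 2*z^3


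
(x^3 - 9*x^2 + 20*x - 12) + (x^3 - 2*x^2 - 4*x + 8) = 2*x^3 - 11*x^2 + 16*x - 4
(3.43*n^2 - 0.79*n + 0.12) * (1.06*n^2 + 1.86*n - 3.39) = 3.6358*n^4 + 5.5424*n^3 - 12.9699*n^2 + 2.9013*n - 0.4068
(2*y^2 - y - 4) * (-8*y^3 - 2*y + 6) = -16*y^5 + 8*y^4 + 28*y^3 + 14*y^2 + 2*y - 24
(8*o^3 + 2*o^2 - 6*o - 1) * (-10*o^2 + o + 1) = -80*o^5 - 12*o^4 + 70*o^3 + 6*o^2 - 7*o - 1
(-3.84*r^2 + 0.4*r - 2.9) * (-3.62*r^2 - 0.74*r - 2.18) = 13.9008*r^4 + 1.3936*r^3 + 18.5732*r^2 + 1.274*r + 6.322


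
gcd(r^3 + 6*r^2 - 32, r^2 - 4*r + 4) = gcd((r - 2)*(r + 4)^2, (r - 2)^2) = r - 2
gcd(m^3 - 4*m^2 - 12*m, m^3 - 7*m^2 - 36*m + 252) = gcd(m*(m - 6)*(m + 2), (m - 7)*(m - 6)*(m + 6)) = m - 6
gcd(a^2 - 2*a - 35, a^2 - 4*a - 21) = a - 7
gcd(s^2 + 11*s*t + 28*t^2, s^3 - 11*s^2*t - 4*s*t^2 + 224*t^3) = s + 4*t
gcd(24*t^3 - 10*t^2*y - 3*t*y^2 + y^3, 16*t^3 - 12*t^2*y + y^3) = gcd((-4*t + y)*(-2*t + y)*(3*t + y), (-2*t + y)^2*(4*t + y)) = -2*t + y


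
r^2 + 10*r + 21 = (r + 3)*(r + 7)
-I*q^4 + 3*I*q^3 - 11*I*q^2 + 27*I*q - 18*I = (q - 2)*(q - 3*I)*(q + 3*I)*(-I*q + I)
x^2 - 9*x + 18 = (x - 6)*(x - 3)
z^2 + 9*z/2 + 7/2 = (z + 1)*(z + 7/2)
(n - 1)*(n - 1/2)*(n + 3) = n^3 + 3*n^2/2 - 4*n + 3/2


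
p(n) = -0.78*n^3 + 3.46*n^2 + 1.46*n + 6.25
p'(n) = -2.34*n^2 + 6.92*n + 1.46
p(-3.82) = 94.64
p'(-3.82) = -59.12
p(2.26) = 18.22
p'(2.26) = 5.15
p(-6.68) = 383.39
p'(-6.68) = -149.18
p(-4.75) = 160.98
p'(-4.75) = -84.21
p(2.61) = 19.76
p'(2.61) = 3.58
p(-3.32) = 68.08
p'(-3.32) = -47.31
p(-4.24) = 121.72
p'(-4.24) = -69.95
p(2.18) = 17.80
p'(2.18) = 5.42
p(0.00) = 6.25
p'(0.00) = 1.46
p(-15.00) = 3395.35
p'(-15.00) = -628.84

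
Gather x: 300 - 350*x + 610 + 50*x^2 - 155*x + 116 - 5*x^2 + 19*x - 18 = 45*x^2 - 486*x + 1008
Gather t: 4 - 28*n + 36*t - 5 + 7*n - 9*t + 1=-21*n + 27*t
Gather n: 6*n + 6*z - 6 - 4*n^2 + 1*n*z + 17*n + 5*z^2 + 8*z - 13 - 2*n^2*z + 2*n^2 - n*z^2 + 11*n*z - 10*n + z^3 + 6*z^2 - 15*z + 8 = n^2*(-2*z - 2) + n*(-z^2 + 12*z + 13) + z^3 + 11*z^2 - z - 11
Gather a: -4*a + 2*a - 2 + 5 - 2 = 1 - 2*a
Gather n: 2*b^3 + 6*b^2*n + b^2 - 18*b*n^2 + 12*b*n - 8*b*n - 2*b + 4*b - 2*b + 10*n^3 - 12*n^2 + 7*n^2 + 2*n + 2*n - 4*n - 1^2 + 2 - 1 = 2*b^3 + b^2 + 10*n^3 + n^2*(-18*b - 5) + n*(6*b^2 + 4*b)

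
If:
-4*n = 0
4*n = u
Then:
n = 0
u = 0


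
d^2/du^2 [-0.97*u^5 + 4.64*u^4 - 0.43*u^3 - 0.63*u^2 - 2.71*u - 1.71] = -19.4*u^3 + 55.68*u^2 - 2.58*u - 1.26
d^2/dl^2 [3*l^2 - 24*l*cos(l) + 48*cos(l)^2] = 24*l*cos(l) + 192*sin(l)^2 + 48*sin(l) - 90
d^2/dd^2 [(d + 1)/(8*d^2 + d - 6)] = 2*((d + 1)*(16*d + 1)^2 - 3*(8*d + 3)*(8*d^2 + d - 6))/(8*d^2 + d - 6)^3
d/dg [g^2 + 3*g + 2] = 2*g + 3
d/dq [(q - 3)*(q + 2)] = 2*q - 1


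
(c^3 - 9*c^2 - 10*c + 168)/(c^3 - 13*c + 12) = (c^2 - 13*c + 42)/(c^2 - 4*c + 3)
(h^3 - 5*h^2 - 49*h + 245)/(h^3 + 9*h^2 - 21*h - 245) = (h - 7)/(h + 7)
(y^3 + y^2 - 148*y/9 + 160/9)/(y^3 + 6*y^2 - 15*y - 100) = (y^2 - 4*y + 32/9)/(y^2 + y - 20)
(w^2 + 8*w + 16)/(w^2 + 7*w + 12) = (w + 4)/(w + 3)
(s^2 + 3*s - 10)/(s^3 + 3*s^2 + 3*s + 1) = (s^2 + 3*s - 10)/(s^3 + 3*s^2 + 3*s + 1)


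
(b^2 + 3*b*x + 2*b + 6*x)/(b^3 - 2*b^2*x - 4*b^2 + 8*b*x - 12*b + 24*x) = (-b - 3*x)/(-b^2 + 2*b*x + 6*b - 12*x)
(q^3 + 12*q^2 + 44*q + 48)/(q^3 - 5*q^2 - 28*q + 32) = (q^2 + 8*q + 12)/(q^2 - 9*q + 8)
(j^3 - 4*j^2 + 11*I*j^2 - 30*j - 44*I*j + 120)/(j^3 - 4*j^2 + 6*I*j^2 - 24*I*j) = (j + 5*I)/j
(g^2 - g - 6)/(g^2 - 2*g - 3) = (g + 2)/(g + 1)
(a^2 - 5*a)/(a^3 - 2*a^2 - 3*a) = (5 - a)/(-a^2 + 2*a + 3)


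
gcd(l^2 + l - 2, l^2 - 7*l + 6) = l - 1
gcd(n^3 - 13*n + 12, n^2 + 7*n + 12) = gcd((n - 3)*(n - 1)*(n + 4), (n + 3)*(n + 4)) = n + 4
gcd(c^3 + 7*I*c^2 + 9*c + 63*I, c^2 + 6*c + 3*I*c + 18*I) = c + 3*I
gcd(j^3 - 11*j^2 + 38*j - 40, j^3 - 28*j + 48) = j^2 - 6*j + 8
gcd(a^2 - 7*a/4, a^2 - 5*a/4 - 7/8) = a - 7/4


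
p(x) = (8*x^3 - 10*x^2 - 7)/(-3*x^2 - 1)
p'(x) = 6*x*(8*x^3 - 10*x^2 - 7)/(-3*x^2 - 1)^2 + (24*x^2 - 20*x)/(-3*x^2 - 1)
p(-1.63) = 7.60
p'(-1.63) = -2.45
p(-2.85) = 10.78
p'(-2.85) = -2.67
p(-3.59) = 12.76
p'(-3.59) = -2.68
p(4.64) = -8.80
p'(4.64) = -2.73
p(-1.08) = 6.39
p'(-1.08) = -1.82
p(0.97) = 2.38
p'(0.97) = -4.46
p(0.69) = 3.76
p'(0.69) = -5.43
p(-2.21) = 9.08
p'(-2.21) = -2.62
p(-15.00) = 43.28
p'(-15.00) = -2.67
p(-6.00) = 19.22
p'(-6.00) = -2.68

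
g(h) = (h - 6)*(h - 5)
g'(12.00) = 13.00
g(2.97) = 6.15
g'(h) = 2*h - 11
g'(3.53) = -3.94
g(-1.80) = 53.04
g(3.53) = 3.63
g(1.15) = 18.67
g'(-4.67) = -20.34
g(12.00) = 42.00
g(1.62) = 14.80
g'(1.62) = -7.76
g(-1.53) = 49.17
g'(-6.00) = -23.00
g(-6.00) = 132.00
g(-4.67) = 103.18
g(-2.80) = 68.64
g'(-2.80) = -16.60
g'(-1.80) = -14.60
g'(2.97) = -5.06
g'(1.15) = -8.70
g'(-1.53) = -14.06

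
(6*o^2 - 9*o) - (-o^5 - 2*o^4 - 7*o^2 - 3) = o^5 + 2*o^4 + 13*o^2 - 9*o + 3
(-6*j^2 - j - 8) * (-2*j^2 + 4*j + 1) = 12*j^4 - 22*j^3 + 6*j^2 - 33*j - 8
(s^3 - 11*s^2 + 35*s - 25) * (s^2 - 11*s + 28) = s^5 - 22*s^4 + 184*s^3 - 718*s^2 + 1255*s - 700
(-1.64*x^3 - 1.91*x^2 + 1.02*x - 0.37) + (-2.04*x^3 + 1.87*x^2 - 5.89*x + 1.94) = -3.68*x^3 - 0.0399999999999998*x^2 - 4.87*x + 1.57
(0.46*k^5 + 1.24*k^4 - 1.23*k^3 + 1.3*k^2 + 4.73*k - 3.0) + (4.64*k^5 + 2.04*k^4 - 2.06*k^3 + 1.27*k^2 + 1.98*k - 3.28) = 5.1*k^5 + 3.28*k^4 - 3.29*k^3 + 2.57*k^2 + 6.71*k - 6.28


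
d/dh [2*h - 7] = 2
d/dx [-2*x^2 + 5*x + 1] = 5 - 4*x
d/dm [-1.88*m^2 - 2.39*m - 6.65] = -3.76*m - 2.39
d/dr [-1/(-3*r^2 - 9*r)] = (-2*r - 3)/(3*r^2*(r + 3)^2)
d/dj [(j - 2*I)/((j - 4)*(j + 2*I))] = ((-j + 2*I)*(j - 4) + (-j + 2*I)*(j + 2*I) + (j - 4)*(j + 2*I))/((j - 4)^2*(j + 2*I)^2)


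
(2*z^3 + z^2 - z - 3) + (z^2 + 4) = 2*z^3 + 2*z^2 - z + 1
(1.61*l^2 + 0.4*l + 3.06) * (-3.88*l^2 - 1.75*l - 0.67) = -6.2468*l^4 - 4.3695*l^3 - 13.6515*l^2 - 5.623*l - 2.0502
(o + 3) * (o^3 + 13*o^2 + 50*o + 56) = o^4 + 16*o^3 + 89*o^2 + 206*o + 168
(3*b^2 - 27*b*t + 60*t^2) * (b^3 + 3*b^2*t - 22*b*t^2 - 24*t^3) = 3*b^5 - 18*b^4*t - 87*b^3*t^2 + 702*b^2*t^3 - 672*b*t^4 - 1440*t^5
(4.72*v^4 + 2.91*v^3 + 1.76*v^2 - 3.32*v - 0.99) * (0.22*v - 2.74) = 1.0384*v^5 - 12.2926*v^4 - 7.5862*v^3 - 5.5528*v^2 + 8.879*v + 2.7126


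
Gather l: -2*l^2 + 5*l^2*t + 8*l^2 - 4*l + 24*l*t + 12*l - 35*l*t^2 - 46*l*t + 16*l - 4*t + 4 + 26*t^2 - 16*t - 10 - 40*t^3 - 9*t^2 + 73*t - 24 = l^2*(5*t + 6) + l*(-35*t^2 - 22*t + 24) - 40*t^3 + 17*t^2 + 53*t - 30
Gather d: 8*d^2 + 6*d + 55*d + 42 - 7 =8*d^2 + 61*d + 35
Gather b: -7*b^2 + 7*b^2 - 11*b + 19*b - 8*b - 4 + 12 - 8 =0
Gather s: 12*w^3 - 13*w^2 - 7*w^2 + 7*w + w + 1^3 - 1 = 12*w^3 - 20*w^2 + 8*w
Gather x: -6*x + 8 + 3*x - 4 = 4 - 3*x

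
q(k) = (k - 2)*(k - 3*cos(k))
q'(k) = k + (k - 2)*(3*sin(k) + 1) - 3*cos(k)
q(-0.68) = 8.07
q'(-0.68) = -0.64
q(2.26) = 1.08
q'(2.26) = 5.03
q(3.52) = 9.59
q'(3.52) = 6.14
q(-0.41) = 7.62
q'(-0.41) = -2.69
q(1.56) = -0.67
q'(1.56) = -0.23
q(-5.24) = 48.87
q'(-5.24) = -32.76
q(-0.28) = 7.21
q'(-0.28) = -3.55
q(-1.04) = 7.78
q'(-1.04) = 2.27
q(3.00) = 5.97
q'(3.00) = 7.39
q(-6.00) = 71.04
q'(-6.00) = -23.59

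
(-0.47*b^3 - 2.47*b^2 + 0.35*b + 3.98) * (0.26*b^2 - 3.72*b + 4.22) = -0.1222*b^5 + 1.1062*b^4 + 7.296*b^3 - 10.6906*b^2 - 13.3286*b + 16.7956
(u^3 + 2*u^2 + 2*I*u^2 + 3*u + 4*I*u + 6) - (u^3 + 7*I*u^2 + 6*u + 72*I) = 2*u^2 - 5*I*u^2 - 3*u + 4*I*u + 6 - 72*I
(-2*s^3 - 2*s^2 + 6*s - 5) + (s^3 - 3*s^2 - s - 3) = -s^3 - 5*s^2 + 5*s - 8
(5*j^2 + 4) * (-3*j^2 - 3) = -15*j^4 - 27*j^2 - 12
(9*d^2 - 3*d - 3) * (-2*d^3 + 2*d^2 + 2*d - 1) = -18*d^5 + 24*d^4 + 18*d^3 - 21*d^2 - 3*d + 3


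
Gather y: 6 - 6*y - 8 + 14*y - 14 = 8*y - 16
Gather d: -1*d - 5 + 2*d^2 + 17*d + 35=2*d^2 + 16*d + 30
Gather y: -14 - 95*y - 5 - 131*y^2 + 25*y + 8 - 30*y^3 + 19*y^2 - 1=-30*y^3 - 112*y^2 - 70*y - 12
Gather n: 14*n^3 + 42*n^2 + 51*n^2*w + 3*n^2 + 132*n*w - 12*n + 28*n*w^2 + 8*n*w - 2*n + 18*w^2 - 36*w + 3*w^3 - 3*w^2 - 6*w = 14*n^3 + n^2*(51*w + 45) + n*(28*w^2 + 140*w - 14) + 3*w^3 + 15*w^2 - 42*w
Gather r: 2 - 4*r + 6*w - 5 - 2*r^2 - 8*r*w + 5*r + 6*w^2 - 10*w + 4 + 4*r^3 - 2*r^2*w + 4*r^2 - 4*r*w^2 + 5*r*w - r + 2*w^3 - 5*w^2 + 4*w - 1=4*r^3 + r^2*(2 - 2*w) + r*(-4*w^2 - 3*w) + 2*w^3 + w^2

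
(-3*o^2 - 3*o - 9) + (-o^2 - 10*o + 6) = -4*o^2 - 13*o - 3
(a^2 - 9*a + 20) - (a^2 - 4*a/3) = 20 - 23*a/3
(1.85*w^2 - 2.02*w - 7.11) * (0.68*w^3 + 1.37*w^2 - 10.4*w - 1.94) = 1.258*w^5 + 1.1609*w^4 - 26.8422*w^3 + 7.6783*w^2 + 77.8628*w + 13.7934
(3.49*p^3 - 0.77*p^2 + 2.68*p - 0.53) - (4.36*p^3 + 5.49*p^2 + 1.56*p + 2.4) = -0.87*p^3 - 6.26*p^2 + 1.12*p - 2.93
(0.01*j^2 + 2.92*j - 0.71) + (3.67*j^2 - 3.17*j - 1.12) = 3.68*j^2 - 0.25*j - 1.83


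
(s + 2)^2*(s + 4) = s^3 + 8*s^2 + 20*s + 16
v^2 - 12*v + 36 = (v - 6)^2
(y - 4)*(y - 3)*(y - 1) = y^3 - 8*y^2 + 19*y - 12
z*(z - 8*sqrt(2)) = z^2 - 8*sqrt(2)*z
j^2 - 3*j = j*(j - 3)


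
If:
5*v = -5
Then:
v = -1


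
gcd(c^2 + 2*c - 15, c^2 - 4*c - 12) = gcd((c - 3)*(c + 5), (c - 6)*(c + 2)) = 1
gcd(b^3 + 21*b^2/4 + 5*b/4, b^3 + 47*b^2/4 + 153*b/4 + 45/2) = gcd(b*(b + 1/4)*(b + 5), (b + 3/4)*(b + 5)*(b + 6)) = b + 5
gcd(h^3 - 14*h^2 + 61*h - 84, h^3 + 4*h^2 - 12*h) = 1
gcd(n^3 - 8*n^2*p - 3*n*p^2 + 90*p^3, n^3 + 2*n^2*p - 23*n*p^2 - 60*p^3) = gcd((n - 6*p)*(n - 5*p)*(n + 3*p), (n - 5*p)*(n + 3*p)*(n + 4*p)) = -n^2 + 2*n*p + 15*p^2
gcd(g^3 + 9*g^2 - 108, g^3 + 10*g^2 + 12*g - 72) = g^2 + 12*g + 36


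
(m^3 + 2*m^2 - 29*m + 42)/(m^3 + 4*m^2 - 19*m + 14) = (m - 3)/(m - 1)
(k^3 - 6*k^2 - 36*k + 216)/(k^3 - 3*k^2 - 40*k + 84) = (k^2 - 12*k + 36)/(k^2 - 9*k + 14)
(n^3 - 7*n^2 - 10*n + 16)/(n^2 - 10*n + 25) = (n^3 - 7*n^2 - 10*n + 16)/(n^2 - 10*n + 25)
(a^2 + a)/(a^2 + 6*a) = (a + 1)/(a + 6)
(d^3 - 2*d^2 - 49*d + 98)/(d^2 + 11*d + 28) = (d^2 - 9*d + 14)/(d + 4)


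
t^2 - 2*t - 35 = (t - 7)*(t + 5)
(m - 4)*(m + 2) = m^2 - 2*m - 8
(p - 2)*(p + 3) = p^2 + p - 6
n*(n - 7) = n^2 - 7*n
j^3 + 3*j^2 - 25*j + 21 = (j - 3)*(j - 1)*(j + 7)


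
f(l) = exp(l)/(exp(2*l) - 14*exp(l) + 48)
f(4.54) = 0.01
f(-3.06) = 0.00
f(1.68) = 3.21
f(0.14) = 0.03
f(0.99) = 0.15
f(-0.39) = 0.02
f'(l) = (-2*exp(2*l) + 14*exp(l))*exp(l)/(exp(2*l) - 14*exp(l) + 48)^2 + exp(l)/(exp(2*l) - 14*exp(l) + 48) = (48 - exp(2*l))*exp(l)/(exp(4*l) - 28*exp(3*l) + 292*exp(2*l) - 1344*exp(l) + 2304)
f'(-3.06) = 0.00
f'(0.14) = 0.05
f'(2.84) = -0.41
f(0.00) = 0.03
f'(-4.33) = 0.00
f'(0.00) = 0.04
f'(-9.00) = 0.00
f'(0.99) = 0.36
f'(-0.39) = 0.02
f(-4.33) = 0.00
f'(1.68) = 36.90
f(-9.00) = 0.00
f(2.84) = 0.17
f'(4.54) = -0.01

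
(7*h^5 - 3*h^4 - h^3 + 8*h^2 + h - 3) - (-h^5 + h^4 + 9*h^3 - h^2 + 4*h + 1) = 8*h^5 - 4*h^4 - 10*h^3 + 9*h^2 - 3*h - 4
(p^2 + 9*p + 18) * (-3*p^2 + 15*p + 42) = -3*p^4 - 12*p^3 + 123*p^2 + 648*p + 756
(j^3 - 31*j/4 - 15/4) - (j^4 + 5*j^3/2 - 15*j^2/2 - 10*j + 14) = -j^4 - 3*j^3/2 + 15*j^2/2 + 9*j/4 - 71/4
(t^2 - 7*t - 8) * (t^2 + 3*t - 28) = t^4 - 4*t^3 - 57*t^2 + 172*t + 224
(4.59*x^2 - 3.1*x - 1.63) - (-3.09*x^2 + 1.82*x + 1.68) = 7.68*x^2 - 4.92*x - 3.31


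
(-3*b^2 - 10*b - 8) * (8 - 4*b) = 12*b^3 + 16*b^2 - 48*b - 64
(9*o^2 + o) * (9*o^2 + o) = 81*o^4 + 18*o^3 + o^2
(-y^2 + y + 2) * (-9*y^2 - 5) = 9*y^4 - 9*y^3 - 13*y^2 - 5*y - 10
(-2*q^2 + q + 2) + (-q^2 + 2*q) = -3*q^2 + 3*q + 2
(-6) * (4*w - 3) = 18 - 24*w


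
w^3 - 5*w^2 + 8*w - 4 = (w - 2)^2*(w - 1)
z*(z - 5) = z^2 - 5*z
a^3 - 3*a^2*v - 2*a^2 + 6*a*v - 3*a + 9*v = (a - 3)*(a + 1)*(a - 3*v)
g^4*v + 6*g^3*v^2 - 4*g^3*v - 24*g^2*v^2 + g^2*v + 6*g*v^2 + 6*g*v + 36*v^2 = (g - 3)*(g - 2)*(g + 6*v)*(g*v + v)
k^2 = k^2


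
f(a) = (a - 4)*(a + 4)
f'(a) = 2*a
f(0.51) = -15.74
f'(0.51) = 1.02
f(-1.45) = -13.90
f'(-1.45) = -2.90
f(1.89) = -12.43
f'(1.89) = 3.78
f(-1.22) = -14.51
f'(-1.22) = -2.44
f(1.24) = -14.46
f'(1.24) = 2.48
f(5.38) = 12.94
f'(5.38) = 10.76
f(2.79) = -8.22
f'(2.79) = 5.58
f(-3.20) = -5.76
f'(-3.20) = -6.40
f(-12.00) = 128.00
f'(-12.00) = -24.00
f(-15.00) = 209.00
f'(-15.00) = -30.00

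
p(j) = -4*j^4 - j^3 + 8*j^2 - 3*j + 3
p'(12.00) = -27891.00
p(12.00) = -83553.00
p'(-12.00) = 27021.00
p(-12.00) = -80025.00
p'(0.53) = 2.26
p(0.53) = 3.19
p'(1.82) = -80.27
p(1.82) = -25.88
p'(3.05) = -436.07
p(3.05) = -306.25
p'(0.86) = -1.64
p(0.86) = 3.51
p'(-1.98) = 77.76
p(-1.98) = -13.41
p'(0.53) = 2.26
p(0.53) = 3.19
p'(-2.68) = 240.55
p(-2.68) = -118.60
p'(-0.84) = -9.07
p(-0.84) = 9.77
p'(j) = -16*j^3 - 3*j^2 + 16*j - 3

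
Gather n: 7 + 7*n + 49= 7*n + 56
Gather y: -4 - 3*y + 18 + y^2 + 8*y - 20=y^2 + 5*y - 6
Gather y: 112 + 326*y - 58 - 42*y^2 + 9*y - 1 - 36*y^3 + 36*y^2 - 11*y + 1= -36*y^3 - 6*y^2 + 324*y + 54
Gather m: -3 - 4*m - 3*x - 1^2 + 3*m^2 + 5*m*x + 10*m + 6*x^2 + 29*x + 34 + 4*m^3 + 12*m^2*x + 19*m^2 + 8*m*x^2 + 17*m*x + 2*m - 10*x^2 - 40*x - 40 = 4*m^3 + m^2*(12*x + 22) + m*(8*x^2 + 22*x + 8) - 4*x^2 - 14*x - 10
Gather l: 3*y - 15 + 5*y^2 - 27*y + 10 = 5*y^2 - 24*y - 5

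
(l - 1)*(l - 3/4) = l^2 - 7*l/4 + 3/4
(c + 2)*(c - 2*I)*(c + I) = c^3 + 2*c^2 - I*c^2 + 2*c - 2*I*c + 4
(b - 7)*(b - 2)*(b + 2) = b^3 - 7*b^2 - 4*b + 28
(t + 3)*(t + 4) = t^2 + 7*t + 12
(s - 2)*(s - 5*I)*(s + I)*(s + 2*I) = s^4 - 2*s^3 - 2*I*s^3 + 13*s^2 + 4*I*s^2 - 26*s + 10*I*s - 20*I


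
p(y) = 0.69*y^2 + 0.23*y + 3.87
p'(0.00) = 0.23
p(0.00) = 3.87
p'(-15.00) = -20.47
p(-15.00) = 155.67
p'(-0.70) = -0.74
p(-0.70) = 4.05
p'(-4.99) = -6.66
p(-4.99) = 19.90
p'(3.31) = 4.80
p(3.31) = 12.19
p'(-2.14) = -2.72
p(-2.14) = 6.54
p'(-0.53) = -0.50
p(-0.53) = 3.94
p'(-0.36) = -0.27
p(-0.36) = 3.88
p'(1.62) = 2.47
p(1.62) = 6.05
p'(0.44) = 0.84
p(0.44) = 4.10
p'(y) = 1.38*y + 0.23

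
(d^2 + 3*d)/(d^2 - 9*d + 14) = d*(d + 3)/(d^2 - 9*d + 14)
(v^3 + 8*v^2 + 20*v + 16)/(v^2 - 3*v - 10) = (v^2 + 6*v + 8)/(v - 5)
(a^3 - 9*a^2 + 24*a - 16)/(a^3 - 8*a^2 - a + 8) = (a^2 - 8*a + 16)/(a^2 - 7*a - 8)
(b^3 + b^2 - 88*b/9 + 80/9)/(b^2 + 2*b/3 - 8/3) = (3*b^2 + 7*b - 20)/(3*(b + 2))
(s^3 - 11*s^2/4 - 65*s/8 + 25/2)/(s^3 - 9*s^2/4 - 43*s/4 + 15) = (s + 5/2)/(s + 3)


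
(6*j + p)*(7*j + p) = 42*j^2 + 13*j*p + p^2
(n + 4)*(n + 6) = n^2 + 10*n + 24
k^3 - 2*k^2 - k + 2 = (k - 2)*(k - 1)*(k + 1)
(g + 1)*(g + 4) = g^2 + 5*g + 4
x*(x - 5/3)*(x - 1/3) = x^3 - 2*x^2 + 5*x/9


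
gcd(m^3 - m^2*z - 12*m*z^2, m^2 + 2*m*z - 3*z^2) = m + 3*z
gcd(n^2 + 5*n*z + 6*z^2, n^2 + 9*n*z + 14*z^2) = n + 2*z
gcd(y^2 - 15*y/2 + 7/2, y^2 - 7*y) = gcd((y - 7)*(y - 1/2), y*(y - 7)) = y - 7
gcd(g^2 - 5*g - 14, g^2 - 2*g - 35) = g - 7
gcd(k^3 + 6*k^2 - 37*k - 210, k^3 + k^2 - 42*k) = k^2 + k - 42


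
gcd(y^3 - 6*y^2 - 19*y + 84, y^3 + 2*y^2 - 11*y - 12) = y^2 + y - 12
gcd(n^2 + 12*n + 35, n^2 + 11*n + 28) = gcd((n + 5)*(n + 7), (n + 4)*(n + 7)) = n + 7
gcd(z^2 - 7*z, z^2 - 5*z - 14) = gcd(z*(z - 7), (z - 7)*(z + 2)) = z - 7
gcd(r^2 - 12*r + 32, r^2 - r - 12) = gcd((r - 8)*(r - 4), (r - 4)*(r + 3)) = r - 4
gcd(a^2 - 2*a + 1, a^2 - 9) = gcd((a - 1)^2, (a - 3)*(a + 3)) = 1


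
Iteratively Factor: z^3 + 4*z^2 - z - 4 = (z + 1)*(z^2 + 3*z - 4) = (z - 1)*(z + 1)*(z + 4)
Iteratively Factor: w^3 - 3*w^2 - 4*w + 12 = (w - 3)*(w^2 - 4) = (w - 3)*(w - 2)*(w + 2)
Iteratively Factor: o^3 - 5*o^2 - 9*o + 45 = (o + 3)*(o^2 - 8*o + 15) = (o - 3)*(o + 3)*(o - 5)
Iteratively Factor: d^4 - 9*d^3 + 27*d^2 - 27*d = (d - 3)*(d^3 - 6*d^2 + 9*d) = (d - 3)^2*(d^2 - 3*d) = (d - 3)^3*(d)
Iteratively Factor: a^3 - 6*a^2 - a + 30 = (a + 2)*(a^2 - 8*a + 15) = (a - 3)*(a + 2)*(a - 5)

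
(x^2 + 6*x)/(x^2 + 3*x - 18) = x/(x - 3)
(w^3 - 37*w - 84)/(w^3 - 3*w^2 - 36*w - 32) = (w^2 - 4*w - 21)/(w^2 - 7*w - 8)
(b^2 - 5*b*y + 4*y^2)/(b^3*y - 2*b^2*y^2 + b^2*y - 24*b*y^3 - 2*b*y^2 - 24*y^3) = (-b^2 + 5*b*y - 4*y^2)/(y*(-b^3 + 2*b^2*y - b^2 + 24*b*y^2 + 2*b*y + 24*y^2))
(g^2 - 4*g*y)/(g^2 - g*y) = (g - 4*y)/(g - y)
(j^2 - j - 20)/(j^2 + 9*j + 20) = (j - 5)/(j + 5)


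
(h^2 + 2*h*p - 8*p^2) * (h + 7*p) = h^3 + 9*h^2*p + 6*h*p^2 - 56*p^3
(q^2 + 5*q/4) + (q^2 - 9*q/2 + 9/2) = 2*q^2 - 13*q/4 + 9/2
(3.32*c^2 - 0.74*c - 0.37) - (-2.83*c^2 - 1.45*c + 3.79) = 6.15*c^2 + 0.71*c - 4.16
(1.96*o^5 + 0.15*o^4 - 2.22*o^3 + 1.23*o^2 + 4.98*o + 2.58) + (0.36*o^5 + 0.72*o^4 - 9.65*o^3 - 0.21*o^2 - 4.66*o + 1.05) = 2.32*o^5 + 0.87*o^4 - 11.87*o^3 + 1.02*o^2 + 0.32*o + 3.63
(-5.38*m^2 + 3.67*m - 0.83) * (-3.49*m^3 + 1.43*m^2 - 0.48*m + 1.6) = 18.7762*m^5 - 20.5017*m^4 + 10.7272*m^3 - 11.5565*m^2 + 6.2704*m - 1.328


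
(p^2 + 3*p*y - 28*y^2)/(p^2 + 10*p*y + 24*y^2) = (p^2 + 3*p*y - 28*y^2)/(p^2 + 10*p*y + 24*y^2)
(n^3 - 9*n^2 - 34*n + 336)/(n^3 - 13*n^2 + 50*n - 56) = (n^2 - 2*n - 48)/(n^2 - 6*n + 8)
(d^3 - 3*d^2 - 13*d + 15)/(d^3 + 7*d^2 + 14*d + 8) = (d^3 - 3*d^2 - 13*d + 15)/(d^3 + 7*d^2 + 14*d + 8)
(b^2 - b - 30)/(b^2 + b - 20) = (b - 6)/(b - 4)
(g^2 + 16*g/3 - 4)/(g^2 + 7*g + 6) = (g - 2/3)/(g + 1)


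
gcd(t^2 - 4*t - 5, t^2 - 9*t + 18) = 1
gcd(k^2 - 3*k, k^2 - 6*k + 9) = k - 3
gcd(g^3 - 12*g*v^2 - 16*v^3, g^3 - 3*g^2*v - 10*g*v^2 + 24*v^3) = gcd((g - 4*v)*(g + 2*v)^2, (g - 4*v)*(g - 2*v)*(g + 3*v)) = -g + 4*v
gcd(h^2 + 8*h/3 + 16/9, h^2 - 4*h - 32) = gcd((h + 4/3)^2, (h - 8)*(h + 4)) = 1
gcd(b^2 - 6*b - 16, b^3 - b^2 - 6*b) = b + 2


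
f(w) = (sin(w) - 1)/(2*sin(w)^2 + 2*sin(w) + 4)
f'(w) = (-4*sin(w)*cos(w) - 2*cos(w))*(sin(w) - 1)/(2*sin(w)^2 + 2*sin(w) + 4)^2 + cos(w)/(2*sin(w)^2 + 2*sin(w) + 4)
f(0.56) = -0.08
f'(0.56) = 0.20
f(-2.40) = -0.47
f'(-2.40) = -0.14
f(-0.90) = -0.49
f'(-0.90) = 0.08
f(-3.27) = -0.20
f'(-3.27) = -0.35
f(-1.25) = -0.50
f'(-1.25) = 0.01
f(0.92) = -0.03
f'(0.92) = 0.10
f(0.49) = -0.10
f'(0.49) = 0.23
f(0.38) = -0.13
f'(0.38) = 0.27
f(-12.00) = -0.08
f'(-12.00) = 0.20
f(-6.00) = -0.15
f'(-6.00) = 0.30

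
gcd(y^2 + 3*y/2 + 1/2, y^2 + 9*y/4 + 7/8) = y + 1/2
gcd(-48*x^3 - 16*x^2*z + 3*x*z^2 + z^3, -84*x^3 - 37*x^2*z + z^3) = 12*x^2 + 7*x*z + z^2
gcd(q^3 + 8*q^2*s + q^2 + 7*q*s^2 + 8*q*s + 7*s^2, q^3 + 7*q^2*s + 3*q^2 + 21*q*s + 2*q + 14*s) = q^2 + 7*q*s + q + 7*s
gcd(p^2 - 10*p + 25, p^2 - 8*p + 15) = p - 5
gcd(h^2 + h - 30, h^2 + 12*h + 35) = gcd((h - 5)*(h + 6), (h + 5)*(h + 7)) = 1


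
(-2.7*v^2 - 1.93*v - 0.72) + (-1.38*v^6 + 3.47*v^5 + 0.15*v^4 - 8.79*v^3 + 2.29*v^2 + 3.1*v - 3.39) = -1.38*v^6 + 3.47*v^5 + 0.15*v^4 - 8.79*v^3 - 0.41*v^2 + 1.17*v - 4.11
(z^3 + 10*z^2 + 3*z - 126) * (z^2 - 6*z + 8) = z^5 + 4*z^4 - 49*z^3 - 64*z^2 + 780*z - 1008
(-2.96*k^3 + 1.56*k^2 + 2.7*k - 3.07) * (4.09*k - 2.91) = -12.1064*k^4 + 14.994*k^3 + 6.5034*k^2 - 20.4133*k + 8.9337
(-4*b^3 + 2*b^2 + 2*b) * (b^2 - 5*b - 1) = -4*b^5 + 22*b^4 - 4*b^3 - 12*b^2 - 2*b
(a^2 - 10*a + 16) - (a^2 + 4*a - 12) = 28 - 14*a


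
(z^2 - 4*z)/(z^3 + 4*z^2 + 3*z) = (z - 4)/(z^2 + 4*z + 3)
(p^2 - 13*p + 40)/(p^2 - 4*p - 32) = (p - 5)/(p + 4)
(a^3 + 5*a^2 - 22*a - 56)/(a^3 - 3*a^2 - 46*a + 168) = (a + 2)/(a - 6)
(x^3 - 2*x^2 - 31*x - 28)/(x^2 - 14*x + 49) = (x^2 + 5*x + 4)/(x - 7)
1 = 1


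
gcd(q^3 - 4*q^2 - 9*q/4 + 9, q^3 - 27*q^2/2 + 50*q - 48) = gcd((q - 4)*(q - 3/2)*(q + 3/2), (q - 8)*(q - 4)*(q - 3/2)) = q^2 - 11*q/2 + 6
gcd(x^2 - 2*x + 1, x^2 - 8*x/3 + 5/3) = x - 1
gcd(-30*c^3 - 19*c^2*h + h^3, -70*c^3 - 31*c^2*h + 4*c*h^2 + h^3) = 10*c^2 + 3*c*h - h^2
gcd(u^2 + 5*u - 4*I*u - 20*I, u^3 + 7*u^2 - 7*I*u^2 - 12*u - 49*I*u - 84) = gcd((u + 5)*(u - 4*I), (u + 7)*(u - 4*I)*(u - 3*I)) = u - 4*I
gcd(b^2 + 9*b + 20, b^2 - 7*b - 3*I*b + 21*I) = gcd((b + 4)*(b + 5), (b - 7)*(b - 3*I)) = 1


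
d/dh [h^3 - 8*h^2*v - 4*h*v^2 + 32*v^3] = 3*h^2 - 16*h*v - 4*v^2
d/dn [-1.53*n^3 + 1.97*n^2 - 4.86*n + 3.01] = -4.59*n^2 + 3.94*n - 4.86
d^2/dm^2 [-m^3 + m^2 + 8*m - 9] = 2 - 6*m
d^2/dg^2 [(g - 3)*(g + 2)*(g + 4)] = 6*g + 6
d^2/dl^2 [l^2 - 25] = 2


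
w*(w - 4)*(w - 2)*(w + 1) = w^4 - 5*w^3 + 2*w^2 + 8*w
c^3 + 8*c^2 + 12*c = c*(c + 2)*(c + 6)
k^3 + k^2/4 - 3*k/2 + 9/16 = (k - 3/4)*(k - 1/2)*(k + 3/2)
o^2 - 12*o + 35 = (o - 7)*(o - 5)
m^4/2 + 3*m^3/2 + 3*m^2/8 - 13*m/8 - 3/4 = (m/2 + 1)*(m - 1)*(m + 1/2)*(m + 3/2)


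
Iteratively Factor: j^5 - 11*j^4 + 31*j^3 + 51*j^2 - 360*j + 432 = (j - 3)*(j^4 - 8*j^3 + 7*j^2 + 72*j - 144) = (j - 3)*(j + 3)*(j^3 - 11*j^2 + 40*j - 48) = (j - 4)*(j - 3)*(j + 3)*(j^2 - 7*j + 12) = (j - 4)*(j - 3)^2*(j + 3)*(j - 4)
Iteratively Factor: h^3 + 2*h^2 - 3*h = (h - 1)*(h^2 + 3*h) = (h - 1)*(h + 3)*(h)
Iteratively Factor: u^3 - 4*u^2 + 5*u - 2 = (u - 1)*(u^2 - 3*u + 2) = (u - 1)^2*(u - 2)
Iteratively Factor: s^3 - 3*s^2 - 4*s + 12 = (s - 3)*(s^2 - 4) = (s - 3)*(s + 2)*(s - 2)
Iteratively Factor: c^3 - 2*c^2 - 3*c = (c)*(c^2 - 2*c - 3) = c*(c - 3)*(c + 1)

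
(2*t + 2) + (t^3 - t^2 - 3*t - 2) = t^3 - t^2 - t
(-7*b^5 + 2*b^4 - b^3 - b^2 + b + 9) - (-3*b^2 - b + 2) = -7*b^5 + 2*b^4 - b^3 + 2*b^2 + 2*b + 7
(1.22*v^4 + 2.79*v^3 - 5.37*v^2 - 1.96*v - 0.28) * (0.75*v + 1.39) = 0.915*v^5 + 3.7883*v^4 - 0.1494*v^3 - 8.9343*v^2 - 2.9344*v - 0.3892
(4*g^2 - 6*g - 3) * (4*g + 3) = 16*g^3 - 12*g^2 - 30*g - 9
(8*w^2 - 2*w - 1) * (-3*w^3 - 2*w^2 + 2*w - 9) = -24*w^5 - 10*w^4 + 23*w^3 - 74*w^2 + 16*w + 9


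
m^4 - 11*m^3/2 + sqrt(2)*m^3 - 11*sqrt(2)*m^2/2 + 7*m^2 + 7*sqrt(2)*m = m*(m - 7/2)*(m - 2)*(m + sqrt(2))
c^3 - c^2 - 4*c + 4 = (c - 2)*(c - 1)*(c + 2)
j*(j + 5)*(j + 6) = j^3 + 11*j^2 + 30*j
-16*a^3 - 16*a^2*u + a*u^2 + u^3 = (-4*a + u)*(a + u)*(4*a + u)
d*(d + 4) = d^2 + 4*d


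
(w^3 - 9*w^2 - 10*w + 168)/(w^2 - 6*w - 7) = (w^2 - 2*w - 24)/(w + 1)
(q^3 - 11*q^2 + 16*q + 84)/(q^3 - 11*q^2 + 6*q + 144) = (q^2 - 5*q - 14)/(q^2 - 5*q - 24)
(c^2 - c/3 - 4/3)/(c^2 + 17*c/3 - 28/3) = (c + 1)/(c + 7)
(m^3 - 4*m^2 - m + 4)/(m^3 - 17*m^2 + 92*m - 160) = (m^2 - 1)/(m^2 - 13*m + 40)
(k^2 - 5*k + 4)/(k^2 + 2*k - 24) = (k - 1)/(k + 6)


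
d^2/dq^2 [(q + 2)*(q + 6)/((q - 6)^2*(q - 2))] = 2*(q^4 + 36*q^3 - 48*q^2 - 784*q + 1968)/(q^7 - 30*q^6 + 372*q^5 - 2456*q^4 + 9264*q^3 - 19872*q^2 + 22464*q - 10368)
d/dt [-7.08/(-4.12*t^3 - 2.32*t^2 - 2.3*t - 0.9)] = (-87.5088*t^2 - 32.8512*t - 16.284)/(4.12*t^3 + 2.32*t^2 + 2.3*t + 0.9)^2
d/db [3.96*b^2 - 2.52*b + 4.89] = 7.92*b - 2.52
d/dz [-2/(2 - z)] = -2/(z - 2)^2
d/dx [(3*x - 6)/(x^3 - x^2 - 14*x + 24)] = 3*(-2*x - 1)/(x^4 + 2*x^3 - 23*x^2 - 24*x + 144)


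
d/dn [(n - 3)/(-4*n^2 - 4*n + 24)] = (-n^2 - n + (n - 3)*(2*n + 1) + 6)/(4*(n^2 + n - 6)^2)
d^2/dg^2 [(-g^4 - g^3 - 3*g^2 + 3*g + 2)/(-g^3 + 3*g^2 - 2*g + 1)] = 2*(13*g^6 - 30*g^5 + 24*g^4 + 51*g^3 - 111*g^2 + 60*g - 5)/(g^9 - 9*g^8 + 33*g^7 - 66*g^6 + 84*g^5 - 75*g^4 + 47*g^3 - 21*g^2 + 6*g - 1)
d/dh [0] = 0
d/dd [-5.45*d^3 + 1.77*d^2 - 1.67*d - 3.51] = -16.35*d^2 + 3.54*d - 1.67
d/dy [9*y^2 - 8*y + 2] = 18*y - 8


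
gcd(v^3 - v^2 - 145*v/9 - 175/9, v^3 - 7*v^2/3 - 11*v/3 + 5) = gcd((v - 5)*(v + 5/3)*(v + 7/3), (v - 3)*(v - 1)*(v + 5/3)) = v + 5/3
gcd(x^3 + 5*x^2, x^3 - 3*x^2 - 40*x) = x^2 + 5*x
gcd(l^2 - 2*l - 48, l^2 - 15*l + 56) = l - 8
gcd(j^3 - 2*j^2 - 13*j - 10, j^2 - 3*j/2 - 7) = j + 2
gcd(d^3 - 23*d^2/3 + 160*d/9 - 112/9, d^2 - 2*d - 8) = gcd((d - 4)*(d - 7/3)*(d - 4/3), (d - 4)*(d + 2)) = d - 4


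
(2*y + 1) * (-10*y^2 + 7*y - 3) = -20*y^3 + 4*y^2 + y - 3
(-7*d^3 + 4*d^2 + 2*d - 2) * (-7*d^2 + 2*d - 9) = 49*d^5 - 42*d^4 + 57*d^3 - 18*d^2 - 22*d + 18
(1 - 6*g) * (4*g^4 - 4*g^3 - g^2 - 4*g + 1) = -24*g^5 + 28*g^4 + 2*g^3 + 23*g^2 - 10*g + 1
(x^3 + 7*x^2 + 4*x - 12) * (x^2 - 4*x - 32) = x^5 + 3*x^4 - 56*x^3 - 252*x^2 - 80*x + 384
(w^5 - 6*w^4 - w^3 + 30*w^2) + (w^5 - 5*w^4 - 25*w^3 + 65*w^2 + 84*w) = 2*w^5 - 11*w^4 - 26*w^3 + 95*w^2 + 84*w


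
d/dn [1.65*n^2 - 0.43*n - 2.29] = 3.3*n - 0.43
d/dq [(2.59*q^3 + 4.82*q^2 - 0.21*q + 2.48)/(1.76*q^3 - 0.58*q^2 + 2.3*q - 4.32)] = (-1.77635683940025e-15*q^5 - 9.9854*q^4 + 12.6532*q^3 - 35.6966*q^2 - 38.768*q - 4.7968)/(3.0976*q^6 - 2.0416*q^5 + 8.4324*q^4 - 17.8744*q^3 + 10.3012*q^2 - 19.872*q + 18.6624)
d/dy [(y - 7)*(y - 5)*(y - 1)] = 3*y^2 - 26*y + 47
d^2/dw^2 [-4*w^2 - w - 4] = -8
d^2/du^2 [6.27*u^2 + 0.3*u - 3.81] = 12.5400000000000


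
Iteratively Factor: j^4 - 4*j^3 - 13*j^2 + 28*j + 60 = (j + 2)*(j^3 - 6*j^2 - j + 30) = (j - 5)*(j + 2)*(j^2 - j - 6) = (j - 5)*(j + 2)^2*(j - 3)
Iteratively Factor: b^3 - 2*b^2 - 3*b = (b)*(b^2 - 2*b - 3) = b*(b + 1)*(b - 3)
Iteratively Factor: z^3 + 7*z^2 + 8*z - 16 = (z + 4)*(z^2 + 3*z - 4) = (z - 1)*(z + 4)*(z + 4)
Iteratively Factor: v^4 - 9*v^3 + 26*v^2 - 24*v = (v - 3)*(v^3 - 6*v^2 + 8*v) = (v - 3)*(v - 2)*(v^2 - 4*v) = (v - 4)*(v - 3)*(v - 2)*(v)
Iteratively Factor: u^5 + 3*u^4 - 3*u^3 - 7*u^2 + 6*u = (u - 1)*(u^4 + 4*u^3 + u^2 - 6*u) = u*(u - 1)*(u^3 + 4*u^2 + u - 6) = u*(u - 1)*(u + 2)*(u^2 + 2*u - 3) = u*(u - 1)^2*(u + 2)*(u + 3)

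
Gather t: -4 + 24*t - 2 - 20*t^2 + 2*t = -20*t^2 + 26*t - 6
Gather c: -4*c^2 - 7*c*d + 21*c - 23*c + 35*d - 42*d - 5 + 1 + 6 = -4*c^2 + c*(-7*d - 2) - 7*d + 2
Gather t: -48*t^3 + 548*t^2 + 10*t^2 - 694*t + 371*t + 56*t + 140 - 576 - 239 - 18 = -48*t^3 + 558*t^2 - 267*t - 693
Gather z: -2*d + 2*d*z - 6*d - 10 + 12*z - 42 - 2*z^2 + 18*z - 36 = -8*d - 2*z^2 + z*(2*d + 30) - 88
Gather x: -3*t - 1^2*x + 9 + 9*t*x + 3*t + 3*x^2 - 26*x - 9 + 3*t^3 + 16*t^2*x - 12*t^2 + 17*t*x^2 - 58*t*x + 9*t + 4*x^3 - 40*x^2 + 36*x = 3*t^3 - 12*t^2 + 9*t + 4*x^3 + x^2*(17*t - 37) + x*(16*t^2 - 49*t + 9)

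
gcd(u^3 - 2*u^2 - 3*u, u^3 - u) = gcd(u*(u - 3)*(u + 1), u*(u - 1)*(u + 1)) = u^2 + u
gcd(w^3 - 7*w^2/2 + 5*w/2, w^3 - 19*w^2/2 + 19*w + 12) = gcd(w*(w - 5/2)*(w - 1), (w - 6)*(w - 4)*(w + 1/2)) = 1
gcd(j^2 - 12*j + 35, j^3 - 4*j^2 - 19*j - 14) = j - 7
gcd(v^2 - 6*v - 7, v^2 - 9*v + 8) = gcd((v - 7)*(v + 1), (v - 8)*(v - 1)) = 1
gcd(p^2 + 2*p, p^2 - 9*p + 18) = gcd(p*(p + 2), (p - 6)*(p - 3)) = 1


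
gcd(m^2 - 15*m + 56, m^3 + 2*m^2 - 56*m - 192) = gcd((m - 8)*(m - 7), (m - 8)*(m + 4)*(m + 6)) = m - 8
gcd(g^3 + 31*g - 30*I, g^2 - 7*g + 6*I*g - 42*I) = g + 6*I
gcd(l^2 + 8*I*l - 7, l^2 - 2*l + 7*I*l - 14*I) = l + 7*I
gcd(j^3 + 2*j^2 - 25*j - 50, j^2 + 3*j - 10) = j + 5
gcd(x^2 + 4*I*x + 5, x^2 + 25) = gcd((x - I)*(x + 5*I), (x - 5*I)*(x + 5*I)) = x + 5*I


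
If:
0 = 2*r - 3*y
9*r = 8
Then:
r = 8/9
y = 16/27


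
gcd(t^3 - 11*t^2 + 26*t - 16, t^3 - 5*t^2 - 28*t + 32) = t^2 - 9*t + 8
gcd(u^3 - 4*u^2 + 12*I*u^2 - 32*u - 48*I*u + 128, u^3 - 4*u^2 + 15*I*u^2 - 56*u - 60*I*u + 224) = u^2 + u*(-4 + 8*I) - 32*I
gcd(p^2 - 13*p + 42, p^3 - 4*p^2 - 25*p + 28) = p - 7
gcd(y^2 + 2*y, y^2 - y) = y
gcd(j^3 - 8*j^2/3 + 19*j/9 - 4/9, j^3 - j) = j - 1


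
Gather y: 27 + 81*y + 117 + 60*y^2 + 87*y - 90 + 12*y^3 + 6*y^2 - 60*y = 12*y^3 + 66*y^2 + 108*y + 54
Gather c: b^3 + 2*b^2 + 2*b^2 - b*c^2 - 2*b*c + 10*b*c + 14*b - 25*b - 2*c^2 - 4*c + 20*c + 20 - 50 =b^3 + 4*b^2 - 11*b + c^2*(-b - 2) + c*(8*b + 16) - 30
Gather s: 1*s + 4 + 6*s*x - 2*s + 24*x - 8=s*(6*x - 1) + 24*x - 4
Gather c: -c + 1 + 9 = 10 - c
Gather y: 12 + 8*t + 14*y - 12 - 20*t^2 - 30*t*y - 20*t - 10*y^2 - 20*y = -20*t^2 - 12*t - 10*y^2 + y*(-30*t - 6)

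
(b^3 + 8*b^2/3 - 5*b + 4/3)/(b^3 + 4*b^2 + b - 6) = (3*b^2 + 11*b - 4)/(3*(b^2 + 5*b + 6))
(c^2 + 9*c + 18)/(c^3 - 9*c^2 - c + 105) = (c + 6)/(c^2 - 12*c + 35)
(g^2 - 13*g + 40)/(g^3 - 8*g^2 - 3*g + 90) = (g - 8)/(g^2 - 3*g - 18)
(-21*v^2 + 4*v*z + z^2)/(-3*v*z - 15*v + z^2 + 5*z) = (7*v + z)/(z + 5)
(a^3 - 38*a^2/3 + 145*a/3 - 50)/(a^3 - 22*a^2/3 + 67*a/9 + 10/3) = 3*(a - 5)/(3*a + 1)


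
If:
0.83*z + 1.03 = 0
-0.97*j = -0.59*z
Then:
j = -0.75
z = -1.24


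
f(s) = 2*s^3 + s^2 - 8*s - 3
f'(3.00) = 52.00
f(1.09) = -7.94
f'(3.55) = 74.72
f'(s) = 6*s^2 + 2*s - 8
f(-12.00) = -3219.00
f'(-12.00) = 832.00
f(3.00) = 36.00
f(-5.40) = -245.57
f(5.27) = 275.34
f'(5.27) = 169.18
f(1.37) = -6.94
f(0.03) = -3.24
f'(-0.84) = -5.45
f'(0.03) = -7.93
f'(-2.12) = 14.73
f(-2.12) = -0.60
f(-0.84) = 3.24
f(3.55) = 70.68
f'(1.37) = 6.00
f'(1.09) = 1.31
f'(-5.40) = 156.16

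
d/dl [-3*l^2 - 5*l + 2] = -6*l - 5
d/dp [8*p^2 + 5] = 16*p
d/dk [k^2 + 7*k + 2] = 2*k + 7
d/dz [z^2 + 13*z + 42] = 2*z + 13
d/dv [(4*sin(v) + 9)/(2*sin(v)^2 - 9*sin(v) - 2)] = (-8*sin(v)^2 - 36*sin(v) + 73)*cos(v)/(9*sin(v) + 2*cos(v)^2)^2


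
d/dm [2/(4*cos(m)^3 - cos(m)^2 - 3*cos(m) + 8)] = 8*(-sin(2*m) + 3*sin(3*m))/(-cos(2*m) + 2*cos(3*m) + 15)^2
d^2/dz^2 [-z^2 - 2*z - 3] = -2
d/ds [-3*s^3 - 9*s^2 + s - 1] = -9*s^2 - 18*s + 1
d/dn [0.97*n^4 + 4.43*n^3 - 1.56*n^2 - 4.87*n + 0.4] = 3.88*n^3 + 13.29*n^2 - 3.12*n - 4.87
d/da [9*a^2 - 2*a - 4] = 18*a - 2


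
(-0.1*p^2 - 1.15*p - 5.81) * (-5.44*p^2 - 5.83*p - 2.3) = 0.544*p^4 + 6.839*p^3 + 38.5409*p^2 + 36.5173*p + 13.363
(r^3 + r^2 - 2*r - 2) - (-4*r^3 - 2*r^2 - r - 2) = 5*r^3 + 3*r^2 - r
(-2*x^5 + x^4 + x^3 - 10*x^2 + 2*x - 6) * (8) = -16*x^5 + 8*x^4 + 8*x^3 - 80*x^2 + 16*x - 48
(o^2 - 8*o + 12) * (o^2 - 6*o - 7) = o^4 - 14*o^3 + 53*o^2 - 16*o - 84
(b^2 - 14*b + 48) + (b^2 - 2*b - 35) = 2*b^2 - 16*b + 13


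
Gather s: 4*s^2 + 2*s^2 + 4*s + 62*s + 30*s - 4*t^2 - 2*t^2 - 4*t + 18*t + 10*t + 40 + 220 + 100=6*s^2 + 96*s - 6*t^2 + 24*t + 360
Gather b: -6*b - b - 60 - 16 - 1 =-7*b - 77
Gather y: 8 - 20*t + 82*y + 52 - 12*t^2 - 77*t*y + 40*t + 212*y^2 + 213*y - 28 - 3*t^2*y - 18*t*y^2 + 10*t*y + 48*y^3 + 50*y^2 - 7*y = -12*t^2 + 20*t + 48*y^3 + y^2*(262 - 18*t) + y*(-3*t^2 - 67*t + 288) + 32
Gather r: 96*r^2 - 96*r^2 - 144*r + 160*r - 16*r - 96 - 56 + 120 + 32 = 0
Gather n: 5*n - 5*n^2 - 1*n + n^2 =-4*n^2 + 4*n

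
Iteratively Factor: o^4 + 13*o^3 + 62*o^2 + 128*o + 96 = (o + 3)*(o^3 + 10*o^2 + 32*o + 32) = (o + 3)*(o + 4)*(o^2 + 6*o + 8) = (o + 3)*(o + 4)^2*(o + 2)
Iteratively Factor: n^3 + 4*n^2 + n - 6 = (n + 2)*(n^2 + 2*n - 3) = (n + 2)*(n + 3)*(n - 1)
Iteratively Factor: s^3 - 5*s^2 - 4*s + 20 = (s - 2)*(s^2 - 3*s - 10) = (s - 5)*(s - 2)*(s + 2)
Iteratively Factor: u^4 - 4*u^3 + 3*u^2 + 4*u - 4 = (u + 1)*(u^3 - 5*u^2 + 8*u - 4) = (u - 1)*(u + 1)*(u^2 - 4*u + 4) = (u - 2)*(u - 1)*(u + 1)*(u - 2)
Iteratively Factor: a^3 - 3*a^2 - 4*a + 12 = (a - 2)*(a^2 - a - 6) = (a - 3)*(a - 2)*(a + 2)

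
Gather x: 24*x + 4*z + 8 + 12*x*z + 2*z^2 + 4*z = x*(12*z + 24) + 2*z^2 + 8*z + 8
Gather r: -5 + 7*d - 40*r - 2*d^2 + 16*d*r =-2*d^2 + 7*d + r*(16*d - 40) - 5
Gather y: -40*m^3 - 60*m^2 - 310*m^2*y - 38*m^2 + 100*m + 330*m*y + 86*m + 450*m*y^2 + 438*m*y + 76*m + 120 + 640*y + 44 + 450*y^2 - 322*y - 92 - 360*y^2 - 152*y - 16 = -40*m^3 - 98*m^2 + 262*m + y^2*(450*m + 90) + y*(-310*m^2 + 768*m + 166) + 56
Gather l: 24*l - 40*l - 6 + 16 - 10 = -16*l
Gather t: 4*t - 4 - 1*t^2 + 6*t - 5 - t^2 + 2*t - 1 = -2*t^2 + 12*t - 10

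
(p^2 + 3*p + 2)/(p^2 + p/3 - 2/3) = 3*(p + 2)/(3*p - 2)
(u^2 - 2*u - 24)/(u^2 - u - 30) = (u + 4)/(u + 5)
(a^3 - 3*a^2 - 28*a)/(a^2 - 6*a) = (a^2 - 3*a - 28)/(a - 6)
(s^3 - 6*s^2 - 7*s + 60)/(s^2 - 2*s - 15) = s - 4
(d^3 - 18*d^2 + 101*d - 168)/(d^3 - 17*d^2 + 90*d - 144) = (d - 7)/(d - 6)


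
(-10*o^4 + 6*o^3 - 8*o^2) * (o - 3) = -10*o^5 + 36*o^4 - 26*o^3 + 24*o^2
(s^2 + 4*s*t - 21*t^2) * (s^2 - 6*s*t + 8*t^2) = s^4 - 2*s^3*t - 37*s^2*t^2 + 158*s*t^3 - 168*t^4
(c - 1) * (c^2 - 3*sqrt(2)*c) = c^3 - 3*sqrt(2)*c^2 - c^2 + 3*sqrt(2)*c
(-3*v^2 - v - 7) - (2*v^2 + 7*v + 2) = -5*v^2 - 8*v - 9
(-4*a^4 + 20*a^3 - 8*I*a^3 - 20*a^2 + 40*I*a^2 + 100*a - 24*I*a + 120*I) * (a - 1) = -4*a^5 + 24*a^4 - 8*I*a^4 - 40*a^3 + 48*I*a^3 + 120*a^2 - 64*I*a^2 - 100*a + 144*I*a - 120*I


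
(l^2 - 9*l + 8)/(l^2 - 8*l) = (l - 1)/l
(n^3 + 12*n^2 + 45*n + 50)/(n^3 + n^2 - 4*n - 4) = (n^2 + 10*n + 25)/(n^2 - n - 2)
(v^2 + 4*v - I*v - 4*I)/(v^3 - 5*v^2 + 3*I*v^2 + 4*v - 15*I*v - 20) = (v + 4)/(v^2 + v*(-5 + 4*I) - 20*I)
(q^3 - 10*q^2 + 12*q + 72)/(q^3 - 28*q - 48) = (q - 6)/(q + 4)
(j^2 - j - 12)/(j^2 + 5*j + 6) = (j - 4)/(j + 2)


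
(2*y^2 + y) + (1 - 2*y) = 2*y^2 - y + 1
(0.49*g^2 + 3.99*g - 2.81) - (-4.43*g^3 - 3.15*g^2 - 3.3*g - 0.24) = 4.43*g^3 + 3.64*g^2 + 7.29*g - 2.57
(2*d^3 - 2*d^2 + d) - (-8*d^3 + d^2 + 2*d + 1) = 10*d^3 - 3*d^2 - d - 1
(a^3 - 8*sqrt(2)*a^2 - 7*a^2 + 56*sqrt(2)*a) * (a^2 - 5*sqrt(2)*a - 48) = a^5 - 13*sqrt(2)*a^4 - 7*a^4 + 32*a^3 + 91*sqrt(2)*a^3 - 224*a^2 + 384*sqrt(2)*a^2 - 2688*sqrt(2)*a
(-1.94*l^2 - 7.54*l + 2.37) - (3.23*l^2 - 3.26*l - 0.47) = -5.17*l^2 - 4.28*l + 2.84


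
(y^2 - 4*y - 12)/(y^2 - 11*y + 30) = (y + 2)/(y - 5)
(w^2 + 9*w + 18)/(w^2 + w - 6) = (w + 6)/(w - 2)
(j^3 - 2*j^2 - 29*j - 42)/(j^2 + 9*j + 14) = (j^2 - 4*j - 21)/(j + 7)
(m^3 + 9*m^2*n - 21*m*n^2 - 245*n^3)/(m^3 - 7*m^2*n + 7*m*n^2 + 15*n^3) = (m^2 + 14*m*n + 49*n^2)/(m^2 - 2*m*n - 3*n^2)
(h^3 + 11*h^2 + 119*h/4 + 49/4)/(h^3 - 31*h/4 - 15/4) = (2*h^2 + 21*h + 49)/(2*h^2 - h - 15)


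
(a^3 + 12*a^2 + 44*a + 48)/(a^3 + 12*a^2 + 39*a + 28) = (a^2 + 8*a + 12)/(a^2 + 8*a + 7)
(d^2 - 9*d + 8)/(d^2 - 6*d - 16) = (d - 1)/(d + 2)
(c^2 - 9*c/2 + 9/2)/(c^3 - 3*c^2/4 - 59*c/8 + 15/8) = 4*(2*c - 3)/(8*c^2 + 18*c - 5)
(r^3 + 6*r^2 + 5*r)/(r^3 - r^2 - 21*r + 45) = r*(r + 1)/(r^2 - 6*r + 9)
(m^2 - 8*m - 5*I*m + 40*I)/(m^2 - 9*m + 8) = (m - 5*I)/(m - 1)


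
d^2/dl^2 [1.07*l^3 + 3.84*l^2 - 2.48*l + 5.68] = 6.42*l + 7.68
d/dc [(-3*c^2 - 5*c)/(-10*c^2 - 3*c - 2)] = (-41*c^2 + 12*c + 10)/(100*c^4 + 60*c^3 + 49*c^2 + 12*c + 4)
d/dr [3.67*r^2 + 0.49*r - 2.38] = 7.34*r + 0.49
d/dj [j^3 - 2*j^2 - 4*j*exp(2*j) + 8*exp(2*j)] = 3*j^2 - 8*j*exp(2*j) - 4*j + 12*exp(2*j)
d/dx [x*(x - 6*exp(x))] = -x*(6*exp(x) - 1) + x - 6*exp(x)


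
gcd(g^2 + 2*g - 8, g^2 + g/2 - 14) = g + 4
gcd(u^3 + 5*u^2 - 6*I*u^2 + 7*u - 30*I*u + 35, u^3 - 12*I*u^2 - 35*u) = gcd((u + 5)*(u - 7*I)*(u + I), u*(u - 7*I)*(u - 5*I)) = u - 7*I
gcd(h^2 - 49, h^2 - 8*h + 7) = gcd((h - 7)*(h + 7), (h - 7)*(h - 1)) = h - 7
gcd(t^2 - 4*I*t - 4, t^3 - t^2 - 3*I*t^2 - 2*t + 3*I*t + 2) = t - 2*I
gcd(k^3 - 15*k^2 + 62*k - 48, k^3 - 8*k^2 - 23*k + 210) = k - 6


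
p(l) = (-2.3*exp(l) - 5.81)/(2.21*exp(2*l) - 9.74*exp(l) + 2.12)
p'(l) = (-2.3*exp(l) - 5.81)*(-4.42*exp(2*l) + 9.74*exp(l))/(2.21*exp(2*l) - 9.74*exp(l) + 2.12)^2 - 2.3*exp(l)/(2.21*exp(2*l) - 9.74*exp(l) + 2.12)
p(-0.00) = 1.50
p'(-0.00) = -1.05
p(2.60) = -0.14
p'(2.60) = 0.22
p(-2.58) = -4.29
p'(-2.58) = -2.32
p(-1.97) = -7.62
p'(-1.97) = -12.45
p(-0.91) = 4.67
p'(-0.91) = -9.73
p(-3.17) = -3.44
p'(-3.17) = -0.86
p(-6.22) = -2.77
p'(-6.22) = -0.03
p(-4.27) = -2.94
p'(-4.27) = -0.22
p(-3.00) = -3.61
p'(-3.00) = -1.11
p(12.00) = 0.00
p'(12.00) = 0.00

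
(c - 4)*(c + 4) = c^2 - 16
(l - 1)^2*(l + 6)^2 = l^4 + 10*l^3 + 13*l^2 - 60*l + 36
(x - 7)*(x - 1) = x^2 - 8*x + 7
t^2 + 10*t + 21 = (t + 3)*(t + 7)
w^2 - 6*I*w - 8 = (w - 4*I)*(w - 2*I)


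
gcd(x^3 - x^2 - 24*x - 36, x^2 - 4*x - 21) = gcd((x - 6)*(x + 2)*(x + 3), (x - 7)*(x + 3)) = x + 3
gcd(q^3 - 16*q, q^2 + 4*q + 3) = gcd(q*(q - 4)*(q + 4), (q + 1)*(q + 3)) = 1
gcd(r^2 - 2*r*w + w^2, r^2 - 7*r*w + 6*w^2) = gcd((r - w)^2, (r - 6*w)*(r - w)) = r - w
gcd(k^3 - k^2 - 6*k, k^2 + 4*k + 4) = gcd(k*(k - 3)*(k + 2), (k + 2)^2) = k + 2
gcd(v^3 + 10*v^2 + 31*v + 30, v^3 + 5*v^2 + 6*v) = v^2 + 5*v + 6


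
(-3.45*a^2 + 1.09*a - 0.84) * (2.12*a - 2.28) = -7.314*a^3 + 10.1768*a^2 - 4.266*a + 1.9152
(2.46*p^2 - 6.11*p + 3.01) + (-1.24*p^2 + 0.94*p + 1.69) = 1.22*p^2 - 5.17*p + 4.7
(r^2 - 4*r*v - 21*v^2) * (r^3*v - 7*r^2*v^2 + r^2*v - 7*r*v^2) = r^5*v - 11*r^4*v^2 + r^4*v + 7*r^3*v^3 - 11*r^3*v^2 + 147*r^2*v^4 + 7*r^2*v^3 + 147*r*v^4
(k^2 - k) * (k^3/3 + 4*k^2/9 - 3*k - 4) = k^5/3 + k^4/9 - 31*k^3/9 - k^2 + 4*k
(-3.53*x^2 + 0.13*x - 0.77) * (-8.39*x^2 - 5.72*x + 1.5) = 29.6167*x^4 + 19.1009*x^3 + 0.4217*x^2 + 4.5994*x - 1.155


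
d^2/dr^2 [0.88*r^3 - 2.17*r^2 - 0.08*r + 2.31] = 5.28*r - 4.34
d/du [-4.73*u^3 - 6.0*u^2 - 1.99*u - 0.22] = -14.19*u^2 - 12.0*u - 1.99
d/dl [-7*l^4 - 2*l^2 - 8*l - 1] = -28*l^3 - 4*l - 8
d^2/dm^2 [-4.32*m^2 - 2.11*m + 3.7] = -8.64000000000000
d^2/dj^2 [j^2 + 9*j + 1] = 2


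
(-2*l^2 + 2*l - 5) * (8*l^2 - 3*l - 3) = -16*l^4 + 22*l^3 - 40*l^2 + 9*l + 15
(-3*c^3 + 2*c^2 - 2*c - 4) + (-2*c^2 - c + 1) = -3*c^3 - 3*c - 3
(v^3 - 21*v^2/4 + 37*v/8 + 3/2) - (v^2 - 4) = v^3 - 25*v^2/4 + 37*v/8 + 11/2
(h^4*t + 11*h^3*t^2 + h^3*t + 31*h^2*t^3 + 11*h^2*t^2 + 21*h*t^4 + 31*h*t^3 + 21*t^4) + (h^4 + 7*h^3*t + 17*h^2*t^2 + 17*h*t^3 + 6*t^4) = h^4*t + h^4 + 11*h^3*t^2 + 8*h^3*t + 31*h^2*t^3 + 28*h^2*t^2 + 21*h*t^4 + 48*h*t^3 + 27*t^4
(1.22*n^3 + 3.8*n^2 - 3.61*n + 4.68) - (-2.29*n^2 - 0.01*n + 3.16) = 1.22*n^3 + 6.09*n^2 - 3.6*n + 1.52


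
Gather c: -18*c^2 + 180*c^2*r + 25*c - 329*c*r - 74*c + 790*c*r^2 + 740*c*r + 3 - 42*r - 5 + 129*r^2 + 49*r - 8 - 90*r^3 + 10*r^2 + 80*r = c^2*(180*r - 18) + c*(790*r^2 + 411*r - 49) - 90*r^3 + 139*r^2 + 87*r - 10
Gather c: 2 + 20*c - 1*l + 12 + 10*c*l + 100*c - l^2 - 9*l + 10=c*(10*l + 120) - l^2 - 10*l + 24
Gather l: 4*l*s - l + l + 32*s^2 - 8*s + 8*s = 4*l*s + 32*s^2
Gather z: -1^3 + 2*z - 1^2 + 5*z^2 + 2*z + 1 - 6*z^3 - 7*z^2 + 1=-6*z^3 - 2*z^2 + 4*z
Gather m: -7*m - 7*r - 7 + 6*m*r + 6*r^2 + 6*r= m*(6*r - 7) + 6*r^2 - r - 7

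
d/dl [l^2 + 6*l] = 2*l + 6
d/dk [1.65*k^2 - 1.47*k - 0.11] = 3.3*k - 1.47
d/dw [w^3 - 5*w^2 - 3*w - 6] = 3*w^2 - 10*w - 3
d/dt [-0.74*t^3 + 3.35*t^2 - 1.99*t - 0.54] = -2.22*t^2 + 6.7*t - 1.99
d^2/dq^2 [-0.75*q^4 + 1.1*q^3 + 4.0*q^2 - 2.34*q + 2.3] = -9.0*q^2 + 6.6*q + 8.0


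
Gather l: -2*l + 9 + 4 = 13 - 2*l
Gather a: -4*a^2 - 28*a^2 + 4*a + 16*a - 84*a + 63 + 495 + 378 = -32*a^2 - 64*a + 936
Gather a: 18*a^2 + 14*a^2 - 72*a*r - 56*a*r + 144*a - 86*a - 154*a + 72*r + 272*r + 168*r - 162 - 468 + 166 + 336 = 32*a^2 + a*(-128*r - 96) + 512*r - 128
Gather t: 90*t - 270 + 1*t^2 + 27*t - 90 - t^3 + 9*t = -t^3 + t^2 + 126*t - 360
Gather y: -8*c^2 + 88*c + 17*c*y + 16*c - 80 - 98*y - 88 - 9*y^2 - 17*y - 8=-8*c^2 + 104*c - 9*y^2 + y*(17*c - 115) - 176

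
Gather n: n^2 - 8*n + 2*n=n^2 - 6*n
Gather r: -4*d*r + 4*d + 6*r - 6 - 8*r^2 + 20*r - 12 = 4*d - 8*r^2 + r*(26 - 4*d) - 18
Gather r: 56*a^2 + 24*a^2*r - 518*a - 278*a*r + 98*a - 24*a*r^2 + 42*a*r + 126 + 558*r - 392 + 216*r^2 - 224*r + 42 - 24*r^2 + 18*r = 56*a^2 - 420*a + r^2*(192 - 24*a) + r*(24*a^2 - 236*a + 352) - 224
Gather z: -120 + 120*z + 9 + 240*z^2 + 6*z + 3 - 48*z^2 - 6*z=192*z^2 + 120*z - 108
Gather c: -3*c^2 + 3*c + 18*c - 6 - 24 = -3*c^2 + 21*c - 30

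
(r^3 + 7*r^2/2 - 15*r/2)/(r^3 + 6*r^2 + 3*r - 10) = r*(2*r - 3)/(2*(r^2 + r - 2))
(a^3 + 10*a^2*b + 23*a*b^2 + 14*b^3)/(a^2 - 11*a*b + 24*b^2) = (a^3 + 10*a^2*b + 23*a*b^2 + 14*b^3)/(a^2 - 11*a*b + 24*b^2)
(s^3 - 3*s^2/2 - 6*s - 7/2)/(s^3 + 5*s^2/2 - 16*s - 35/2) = (s + 1)/(s + 5)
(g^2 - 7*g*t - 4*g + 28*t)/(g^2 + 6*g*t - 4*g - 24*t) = (g - 7*t)/(g + 6*t)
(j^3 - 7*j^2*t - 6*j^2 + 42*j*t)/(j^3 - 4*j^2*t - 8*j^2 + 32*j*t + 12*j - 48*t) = j*(-j + 7*t)/(-j^2 + 4*j*t + 2*j - 8*t)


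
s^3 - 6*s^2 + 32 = (s - 4)^2*(s + 2)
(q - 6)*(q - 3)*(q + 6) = q^3 - 3*q^2 - 36*q + 108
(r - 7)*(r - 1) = r^2 - 8*r + 7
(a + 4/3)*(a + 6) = a^2 + 22*a/3 + 8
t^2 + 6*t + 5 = (t + 1)*(t + 5)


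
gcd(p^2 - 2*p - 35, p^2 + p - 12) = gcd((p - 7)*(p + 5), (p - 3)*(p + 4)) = 1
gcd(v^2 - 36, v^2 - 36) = v^2 - 36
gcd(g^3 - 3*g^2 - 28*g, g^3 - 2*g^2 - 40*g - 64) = g + 4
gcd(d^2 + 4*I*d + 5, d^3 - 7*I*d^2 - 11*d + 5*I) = d - I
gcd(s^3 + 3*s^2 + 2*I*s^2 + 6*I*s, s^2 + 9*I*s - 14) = s + 2*I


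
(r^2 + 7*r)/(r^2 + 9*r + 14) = r/(r + 2)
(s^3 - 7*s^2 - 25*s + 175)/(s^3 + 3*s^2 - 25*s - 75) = (s - 7)/(s + 3)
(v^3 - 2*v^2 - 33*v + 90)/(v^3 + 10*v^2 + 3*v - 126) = (v - 5)/(v + 7)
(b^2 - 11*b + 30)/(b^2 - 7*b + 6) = (b - 5)/(b - 1)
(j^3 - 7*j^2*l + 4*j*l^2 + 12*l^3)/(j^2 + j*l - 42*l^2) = (j^2 - j*l - 2*l^2)/(j + 7*l)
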